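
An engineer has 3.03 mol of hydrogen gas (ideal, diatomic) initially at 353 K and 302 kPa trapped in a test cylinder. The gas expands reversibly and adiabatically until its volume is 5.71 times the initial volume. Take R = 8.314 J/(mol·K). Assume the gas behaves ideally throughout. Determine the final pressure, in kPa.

V₁ = nRT₁/P₁ = 3.03×8.314×353/302 = 29.4 L.
Adiabatic: TV^(γ−1) = const ⇒ T₂ = 353×(0.175)^0.400 = 176 K; PV^γ = const ⇒ P₂ = 26.3 kPa.

26.3 kPa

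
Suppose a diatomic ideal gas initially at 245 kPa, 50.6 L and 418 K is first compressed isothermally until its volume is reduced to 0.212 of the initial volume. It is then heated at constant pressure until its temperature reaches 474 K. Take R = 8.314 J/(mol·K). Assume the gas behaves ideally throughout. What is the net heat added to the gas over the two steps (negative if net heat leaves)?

n = P₁V₁/(RT₁) = 245×50.6/(8.314×418) = 3.57 mol.
Step 1 — Isothermal: T stays 418 K; PV = const ⇒ V₂ = 10.7 L, P₂ = 1160 kPa.
ΔU = 0 (ideal gas, T constant).
W = nRT ln(V₂/V₁) = 3.57×8.314×418×ln(0.212) = -19200 J.
Q = ΔU + W = -19200 J.
State after step 1: P = 1160 kPa, V = 10.7 L, T = 418 K.
Step 2 — Isobaric: P stays 1160 kPa; V/T = const ⇒ T₂ = 474 K, V₂ = 12.2 L.
W = PΔV = 1160×(12.2−10.7) kPa·L = 1660 J.
ΔU = nCvΔT = 3.57×20.8×(474−418) = 4150 J.
Q = ΔU + W = nCpΔT = 5810 J.
Net over both steps: W = -17600 J, Q = -13400 J, ΔU = 4150 J.

-13400 J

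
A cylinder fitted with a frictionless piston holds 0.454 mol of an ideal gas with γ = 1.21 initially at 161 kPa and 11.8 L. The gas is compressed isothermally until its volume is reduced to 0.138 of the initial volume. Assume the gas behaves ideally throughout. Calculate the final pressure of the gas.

1170 kPa

T₁ = P₁V₁/(nR) = 161×11.8/(0.454×8.314) = 503 K.
Isothermal: T stays 503 K; PV = const ⇒ V₂ = 1.63 L, P₂ = 1170 kPa.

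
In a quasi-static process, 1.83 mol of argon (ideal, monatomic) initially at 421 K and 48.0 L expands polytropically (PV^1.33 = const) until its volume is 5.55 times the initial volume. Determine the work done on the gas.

-8380 J

P₁ = nRT₁/V₁ = 1.83×8.314×421/48.0 = 133 kPa.
Polytropic n=1.33: T₂ = T₁(V₁/V₂)^(n−1) = 421×(0.180)^0.33 = 239 K; P₂ = P₁(V₁/V₂)^n = 13.7 kPa.
W = (P₁V₁−P₂V₂)/(n−1) = (133×48.0−13.7×266)/0.33 = 8380 J.
Work done on the gas = −W_by = -8380 J.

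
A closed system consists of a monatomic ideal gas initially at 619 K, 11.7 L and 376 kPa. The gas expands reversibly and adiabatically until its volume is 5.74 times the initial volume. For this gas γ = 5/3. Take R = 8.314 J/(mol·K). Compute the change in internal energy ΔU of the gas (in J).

-4540 J

n = P₁V₁/(RT₁) = 376×11.7/(8.314×619) = 0.855 mol.
Adiabatic: TV^(γ−1) = const ⇒ T₂ = 619×(0.174)^0.667 = 193 K; PV^γ = const ⇒ P₂ = 20.4 kPa.
For an ideal gas ΔU = nCvΔT with Cv = (3/2)R = 12.5 J/(mol·K).
ΔU = 0.855×12.5×(193−619) = -4540 J.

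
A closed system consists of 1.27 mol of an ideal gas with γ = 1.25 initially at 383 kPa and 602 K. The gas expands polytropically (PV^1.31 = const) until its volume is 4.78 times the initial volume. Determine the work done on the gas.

-7880 J

V₁ = nRT₁/P₁ = 1.27×8.314×602/383 = 16.6 L.
Polytropic n=1.31: T₂ = T₁(V₁/V₂)^(n−1) = 602×(0.209)^0.31 = 371 K; P₂ = P₁(V₁/V₂)^n = 49.3 kPa.
W = (P₁V₁−P₂V₂)/(n−1) = (383×16.6−49.3×79.3)/0.31 = 7880 J.
Work done on the gas = −W_by = -7880 J.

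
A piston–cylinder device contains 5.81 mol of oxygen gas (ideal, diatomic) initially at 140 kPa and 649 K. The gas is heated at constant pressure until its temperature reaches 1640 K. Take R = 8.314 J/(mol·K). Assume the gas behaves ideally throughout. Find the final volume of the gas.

566 L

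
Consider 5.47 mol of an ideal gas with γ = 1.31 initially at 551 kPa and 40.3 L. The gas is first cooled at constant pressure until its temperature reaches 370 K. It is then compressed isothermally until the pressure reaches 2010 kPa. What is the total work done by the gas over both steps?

-27200 J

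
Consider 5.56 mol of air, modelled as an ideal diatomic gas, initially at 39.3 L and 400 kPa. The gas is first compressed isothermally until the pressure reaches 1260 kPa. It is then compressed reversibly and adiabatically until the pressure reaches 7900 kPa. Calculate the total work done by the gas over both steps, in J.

-45100 J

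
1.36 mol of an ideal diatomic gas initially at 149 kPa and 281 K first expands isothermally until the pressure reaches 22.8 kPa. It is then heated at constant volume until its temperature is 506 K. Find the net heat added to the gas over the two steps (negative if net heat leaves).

12300 J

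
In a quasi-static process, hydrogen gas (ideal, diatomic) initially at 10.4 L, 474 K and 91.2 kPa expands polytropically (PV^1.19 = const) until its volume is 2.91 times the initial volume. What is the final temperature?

Polytropic n=1.19: T₂ = T₁(V₁/V₂)^(n−1) = 474×(0.344)^0.19 = 387 K; P₂ = P₁(V₁/V₂)^n = 25.6 kPa.

387 K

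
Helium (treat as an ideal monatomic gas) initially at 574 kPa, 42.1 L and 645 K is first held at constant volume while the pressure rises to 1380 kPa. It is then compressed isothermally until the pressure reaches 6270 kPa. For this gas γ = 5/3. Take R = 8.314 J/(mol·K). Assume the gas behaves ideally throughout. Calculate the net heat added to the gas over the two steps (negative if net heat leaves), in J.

-37000 J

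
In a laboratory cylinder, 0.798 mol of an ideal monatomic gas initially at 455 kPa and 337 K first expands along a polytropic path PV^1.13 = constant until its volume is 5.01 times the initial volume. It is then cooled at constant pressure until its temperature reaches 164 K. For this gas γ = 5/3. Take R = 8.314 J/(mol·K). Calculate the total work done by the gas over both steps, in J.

V₁ = nRT₁/P₁ = 0.798×8.314×337/455 = 4.91 L.
Step 1 — Polytropic n=1.13: T₂ = T₁(V₁/V₂)^(n−1) = 337×(0.200)^0.13 = 273 K; P₂ = P₁(V₁/V₂)^n = 73.7 kPa.
W = (P₁V₁−P₂V₂)/(n−1) = (455×4.91−73.7×24.6)/0.13 = 3250 J.
ΔU = nCvΔT = 0.798×12.5×(273−337) = -634 J.
Q = ΔU + W = 2620 J.
State after step 1: P = 73.7 kPa, V = 24.6 L, T = 273 K.
Step 2 — Isobaric: P stays 73.7 kPa; V/T = const ⇒ T₂ = 164 K, V₂ = 14.8 L.
W = PΔV = 73.7×(14.8−24.6) kPa·L = -725 J.
ΔU = nCvΔT = 0.798×12.5×(164−273) = -1090 J.
Q = ΔU + W = nCpΔT = -1810 J.
Net over both steps: W = 2530 J, Q = 804 J, ΔU = -1720 J.

2530 J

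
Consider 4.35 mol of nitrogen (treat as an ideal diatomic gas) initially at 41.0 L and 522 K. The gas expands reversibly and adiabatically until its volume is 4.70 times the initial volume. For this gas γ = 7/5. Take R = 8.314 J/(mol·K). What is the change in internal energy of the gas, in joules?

P₁ = nRT₁/V₁ = 4.35×8.314×522/41.0 = 460 kPa.
Adiabatic: TV^(γ−1) = const ⇒ T₂ = 522×(0.213)^0.400 = 281 K; PV^γ = const ⇒ P₂ = 52.8 kPa.
For an ideal gas ΔU = nCvΔT with Cv = (5/2)R = 20.8 J/(mol·K).
ΔU = 4.35×20.8×(281−522) = -21800 J.

-21800 J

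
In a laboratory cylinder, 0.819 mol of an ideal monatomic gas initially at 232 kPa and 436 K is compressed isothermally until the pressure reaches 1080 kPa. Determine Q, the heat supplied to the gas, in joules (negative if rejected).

V₁ = nRT₁/P₁ = 0.819×8.314×436/232 = 12.8 L.
Isothermal: T stays 436 K; PV = const ⇒ V₂ = 2.75 L, P₂ = 1080 kPa.
ΔU = 0 (ideal gas, T constant).
W = nRT ln(V₂/V₁) = 0.819×8.314×436×ln(0.215) = -4570 J.
Q = ΔU + W = -4570 J.

-4570 J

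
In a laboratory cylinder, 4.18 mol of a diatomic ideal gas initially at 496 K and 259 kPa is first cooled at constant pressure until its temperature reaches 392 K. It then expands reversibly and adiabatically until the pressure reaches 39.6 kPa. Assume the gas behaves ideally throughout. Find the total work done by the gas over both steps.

10500 J

V₁ = nRT₁/P₁ = 4.18×8.314×496/259 = 66.6 L.
Step 1 — Isobaric: P stays 259 kPa; V/T = const ⇒ T₂ = 392 K, V₂ = 52.6 L.
W = PΔV = 259×(52.6−66.6) kPa·L = -3610 J.
ΔU = nCvΔT = 4.18×20.8×(392−496) = -9040 J.
Q = ΔU + W = nCpΔT = -12600 J.
State after step 1: P = 259 kPa, V = 52.6 L, T = 392 K.
Step 2 — Adiabatic: T₂/T₁ = (P₂/P₁)^((γ−1)/γ) ⇒ T₂ = 392×(0.153)^0.286 = 229 K; V₂ = 201 L.
ΔU = nCvΔT = 4.18×20.8×(229−392) = -14100 J.
Q = 0 for an adiabatic process, so W = −ΔU = 14100 J.
Net over both steps: W = 10500 J, Q = -12600 J, ΔU = -23200 J.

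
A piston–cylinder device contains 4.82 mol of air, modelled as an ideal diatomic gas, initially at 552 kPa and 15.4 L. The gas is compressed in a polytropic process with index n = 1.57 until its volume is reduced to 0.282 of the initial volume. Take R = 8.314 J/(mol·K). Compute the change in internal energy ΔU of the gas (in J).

22500 J

T₁ = P₁V₁/(nR) = 552×15.4/(4.82×8.314) = 212 K.
Polytropic n=1.57: T₂ = T₁(V₁/V₂)^(n−1) = 212×(3.55)^0.57 = 436 K; P₂ = P₁(V₁/V₂)^n = 4030 kPa.
For an ideal gas ΔU = nCvΔT with Cv = (5/2)R = 20.8 J/(mol·K).
ΔU = 4.82×20.8×(436−212) = 22500 J.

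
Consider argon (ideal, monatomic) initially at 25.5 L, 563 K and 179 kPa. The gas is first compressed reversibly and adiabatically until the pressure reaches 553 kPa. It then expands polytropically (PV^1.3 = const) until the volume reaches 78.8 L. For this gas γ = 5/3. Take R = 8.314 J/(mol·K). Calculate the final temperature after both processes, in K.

514 K

n = P₁V₁/(RT₁) = 179×25.5/(8.314×563) = 0.975 mol.
Step 1 — Adiabatic: T₂/T₁ = (P₂/P₁)^((γ−1)/γ) ⇒ T₂ = 563×(3.09)^0.400 = 884 K; V₂ = 13.0 L.
ΔU = nCvΔT = 0.975×12.5×(884−563) = 3900 J.
Q = 0 for an adiabatic process, so W = −ΔU = -3900 J.
State after step 1: P = 553 kPa, V = 13.0 L, T = 884 K.
Step 2 — Polytropic n=1.3: T₂ = T₁(V₁/V₂)^(n−1) = 884×(0.164)^0.30 = 514 K; P₂ = P₁(V₁/V₂)^n = 52.9 kPa.
W = (P₁V₁−P₂V₂)/(n−1) = (553×13.0−52.9×78.8)/0.30 = 9990 J.
ΔU = nCvΔT = 0.975×12.5×(514−884) = -4500 J.
Q = ΔU + W = 5490 J.
Net over both steps: W = 6090 J, Q = 5490 J, ΔU = -591 J.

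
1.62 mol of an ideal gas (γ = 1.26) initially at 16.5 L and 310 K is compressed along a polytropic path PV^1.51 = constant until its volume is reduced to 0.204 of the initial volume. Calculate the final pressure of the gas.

2790 kPa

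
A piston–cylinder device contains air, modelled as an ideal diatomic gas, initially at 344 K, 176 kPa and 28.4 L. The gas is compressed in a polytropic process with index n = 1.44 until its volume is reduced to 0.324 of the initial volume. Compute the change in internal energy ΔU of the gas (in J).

8020 J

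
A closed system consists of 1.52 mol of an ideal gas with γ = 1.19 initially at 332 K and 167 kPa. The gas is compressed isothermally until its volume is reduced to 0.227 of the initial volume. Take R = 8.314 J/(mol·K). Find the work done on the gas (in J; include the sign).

6220 J

V₁ = nRT₁/P₁ = 1.52×8.314×332/167 = 25.1 L.
Isothermal: T stays 332 K; PV = const ⇒ V₂ = 5.70 L, P₂ = 736 kPa.
W = nRT ln(V₂/V₁) = 1.52×8.314×332×ln(0.227) = -6220 J.
Work done on the gas = −W_by = 6220 J.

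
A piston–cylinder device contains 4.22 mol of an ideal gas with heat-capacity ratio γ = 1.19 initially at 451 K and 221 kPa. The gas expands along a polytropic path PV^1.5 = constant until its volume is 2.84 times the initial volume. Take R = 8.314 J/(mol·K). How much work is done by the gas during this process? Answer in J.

12900 J

V₁ = nRT₁/P₁ = 4.22×8.314×451/221 = 71.6 L.
Polytropic n=1.5: T₂ = T₁(V₁/V₂)^(n−1) = 451×(0.352)^0.50 = 268 K; P₂ = P₁(V₁/V₂)^n = 46.2 kPa.
W = (P₁V₁−P₂V₂)/(n−1) = (221×71.6−46.2×203)/0.50 = 12900 J.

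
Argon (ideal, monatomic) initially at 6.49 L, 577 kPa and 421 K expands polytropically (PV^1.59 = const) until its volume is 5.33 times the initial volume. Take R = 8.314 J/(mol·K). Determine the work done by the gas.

n = P₁V₁/(RT₁) = 577×6.49/(8.314×421) = 1.07 mol.
Polytropic n=1.59: T₂ = T₁(V₁/V₂)^(n−1) = 421×(0.188)^0.59 = 157 K; P₂ = P₁(V₁/V₂)^n = 40.3 kPa.
W = (P₁V₁−P₂V₂)/(n−1) = (577×6.49−40.3×34.6)/0.59 = 3980 J.

3980 J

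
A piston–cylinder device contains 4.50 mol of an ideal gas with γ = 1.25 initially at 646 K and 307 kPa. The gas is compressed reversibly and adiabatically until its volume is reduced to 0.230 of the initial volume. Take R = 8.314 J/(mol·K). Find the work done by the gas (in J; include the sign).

V₁ = nRT₁/P₁ = 4.50×8.314×646/307 = 78.7 L.
Adiabatic: TV^(γ−1) = const ⇒ T₂ = 646×(4.35)^0.250 = 933 K; PV^γ = const ⇒ P₂ = 1930 kPa.
ΔU = nCvΔT = 4.50×33.3×(933−646) = 42900 J.
Q = 0 for an adiabatic process, so W = −ΔU = -42900 J.

-42900 J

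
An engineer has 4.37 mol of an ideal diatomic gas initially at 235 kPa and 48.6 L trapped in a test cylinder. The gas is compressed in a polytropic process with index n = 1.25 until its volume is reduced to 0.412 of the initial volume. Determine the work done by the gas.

T₁ = P₁V₁/(nR) = 235×48.6/(4.37×8.314) = 314 K.
Polytropic n=1.25: T₂ = T₁(V₁/V₂)^(n−1) = 314×(2.43)^0.25 = 392 K; P₂ = P₁(V₁/V₂)^n = 712 kPa.
W = (P₁V₁−P₂V₂)/(n−1) = (235×48.6−712×20.0)/0.25 = -11300 J.

-11300 J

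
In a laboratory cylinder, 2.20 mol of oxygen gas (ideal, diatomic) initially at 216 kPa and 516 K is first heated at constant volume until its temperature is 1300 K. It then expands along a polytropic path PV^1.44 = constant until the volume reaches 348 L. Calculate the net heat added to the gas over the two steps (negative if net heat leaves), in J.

32600 J

V₁ = nRT₁/P₁ = 2.20×8.314×516/216 = 43.7 L.
Step 1 — Isochoric: V stays 43.7 L; P/T = const ⇒ T₂ = 1300 K, P₂ = 544 kPa.
W = 0 (no volume change).
ΔU = nCvΔT = 2.20×20.8×(1300−516) = 35800 J.
Q = ΔU = 35800 J.
State after step 1: P = 544 kPa, V = 43.7 L, T = 1300 K.
Step 2 — Polytropic n=1.44: T₂ = T₁(V₁/V₂)^(n−1) = 1300×(0.126)^0.44 = 522 K; P₂ = P₁(V₁/V₂)^n = 27.4 kPa.
W = (P₁V₁−P₂V₂)/(n−1) = (544×43.7−27.4×348)/0.44 = 32400 J.
ΔU = nCvΔT = 2.20×20.8×(522−1300) = -35600 J.
Q = ΔU + W = -3240 J.
Net over both steps: W = 32400 J, Q = 32600 J, ΔU = 262 J.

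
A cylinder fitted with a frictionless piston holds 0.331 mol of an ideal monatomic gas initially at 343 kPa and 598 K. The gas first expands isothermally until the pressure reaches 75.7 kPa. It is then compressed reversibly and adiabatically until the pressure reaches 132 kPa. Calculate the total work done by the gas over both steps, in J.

V₁ = nRT₁/P₁ = 0.331×8.314×598/343 = 4.80 L.
Step 1 — Isothermal: T stays 598 K; PV = const ⇒ V₂ = 21.7 L, P₂ = 75.7 kPa.
ΔU = 0 (ideal gas, T constant).
W = nRT ln(V₂/V₁) = 0.331×8.314×598×ln(4.53) = 2490 J.
Q = ΔU + W = 2490 J.
State after step 1: P = 75.7 kPa, V = 21.7 L, T = 598 K.
Step 2 — Adiabatic: T₂/T₁ = (P₂/P₁)^((γ−1)/γ) ⇒ T₂ = 598×(1.74)^0.400 = 747 K; V₂ = 15.6 L.
ΔU = nCvΔT = 0.331×12.5×(747−598) = 615 J.
Q = 0 for an adiabatic process, so W = −ΔU = -615 J.
Net over both steps: W = 1870 J, Q = 2490 J, ΔU = 615 J.

1870 J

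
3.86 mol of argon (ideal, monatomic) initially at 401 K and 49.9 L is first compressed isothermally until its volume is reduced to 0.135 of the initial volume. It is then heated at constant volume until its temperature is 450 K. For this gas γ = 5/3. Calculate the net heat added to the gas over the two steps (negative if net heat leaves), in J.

P₁ = nRT₁/V₁ = 3.86×8.314×401/49.9 = 258 kPa.
Step 1 — Isothermal: T stays 401 K; PV = const ⇒ V₂ = 6.74 L, P₂ = 1910 kPa.
ΔU = 0 (ideal gas, T constant).
W = nRT ln(V₂/V₁) = 3.86×8.314×401×ln(0.135) = -25800 J.
Q = ΔU + W = -25800 J.
State after step 1: P = 1910 kPa, V = 6.74 L, T = 401 K.
Step 2 — Isochoric: V stays 6.74 L; P/T = const ⇒ T₂ = 450 K, P₂ = 2140 kPa.
W = 0 (no volume change).
ΔU = nCvΔT = 3.86×12.5×(450−401) = 2360 J.
Q = ΔU = 2360 J.
Net over both steps: W = -25800 J, Q = -23400 J, ΔU = 2360 J.

-23400 J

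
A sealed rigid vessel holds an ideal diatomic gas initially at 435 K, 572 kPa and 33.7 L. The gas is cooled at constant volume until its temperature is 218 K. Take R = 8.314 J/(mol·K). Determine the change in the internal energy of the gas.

n = P₁V₁/(RT₁) = 572×33.7/(8.314×435) = 5.33 mol.
Isochoric: V stays 33.7 L; P/T = const ⇒ T₂ = 218 K, P₂ = 287 kPa.
For an ideal gas ΔU = nCvΔT with Cv = (5/2)R = 20.8 J/(mol·K).
ΔU = 5.33×20.8×(218−435) = -24000 J.

-24000 J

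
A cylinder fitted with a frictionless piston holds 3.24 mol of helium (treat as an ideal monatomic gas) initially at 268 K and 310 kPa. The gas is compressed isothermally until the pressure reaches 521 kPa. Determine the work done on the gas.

V₁ = nRT₁/P₁ = 3.24×8.314×268/310 = 23.3 L.
Isothermal: T stays 268 K; PV = const ⇒ V₂ = 13.9 L, P₂ = 521 kPa.
W = nRT ln(V₂/V₁) = 3.24×8.314×268×ln(0.595) = -3750 J.
Work done on the gas = −W_by = 3750 J.

3750 J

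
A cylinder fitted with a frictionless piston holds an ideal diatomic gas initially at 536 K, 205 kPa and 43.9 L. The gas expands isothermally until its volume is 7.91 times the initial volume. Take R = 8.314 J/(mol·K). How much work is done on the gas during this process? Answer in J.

-18600 J

n = P₁V₁/(RT₁) = 205×43.9/(8.314×536) = 2.02 mol.
Isothermal: T stays 536 K; PV = const ⇒ V₂ = 347 L, P₂ = 25.9 kPa.
W = nRT ln(V₂/V₁) = 2.02×8.314×536×ln(7.91) = 18600 J.
Work done on the gas = −W_by = -18600 J.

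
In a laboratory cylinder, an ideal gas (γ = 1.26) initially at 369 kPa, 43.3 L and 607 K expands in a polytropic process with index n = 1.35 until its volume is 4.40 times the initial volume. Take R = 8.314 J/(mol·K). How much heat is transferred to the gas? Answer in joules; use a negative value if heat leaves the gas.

n = P₁V₁/(RT₁) = 369×43.3/(8.314×607) = 3.17 mol.
Polytropic n=1.35: T₂ = T₁(V₁/V₂)^(n−1) = 607×(0.227)^0.35 = 361 K; P₂ = P₁(V₁/V₂)^n = 49.9 kPa.
W = (P₁V₁−P₂V₂)/(n−1) = (369×43.3−49.9×191)/0.35 = 18500 J.
ΔU = nCvΔT = 3.17×32.0×(361−607) = -24900 J.
Q = ΔU + W = -6390 J.

-6390 J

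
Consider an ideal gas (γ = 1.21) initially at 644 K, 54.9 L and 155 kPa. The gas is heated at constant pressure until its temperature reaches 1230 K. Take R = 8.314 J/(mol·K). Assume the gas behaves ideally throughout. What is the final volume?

Isobaric: P stays 155 kPa; V/T = const ⇒ T₂ = 1230 K, V₂ = 105 L.

105 L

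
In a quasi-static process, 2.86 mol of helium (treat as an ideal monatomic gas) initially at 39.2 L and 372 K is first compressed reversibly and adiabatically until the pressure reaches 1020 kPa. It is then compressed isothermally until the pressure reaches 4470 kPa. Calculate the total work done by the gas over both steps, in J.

-34900 J

P₁ = nRT₁/V₁ = 2.86×8.314×372/39.2 = 226 kPa.
Step 1 — Adiabatic: T₂/T₁ = (P₂/P₁)^((γ−1)/γ) ⇒ T₂ = 372×(4.52)^0.400 = 680 K; V₂ = 15.9 L.
ΔU = nCvΔT = 2.86×12.5×(680−372) = 11000 J.
Q = 0 for an adiabatic process, so W = −ΔU = -11000 J.
State after step 1: P = 1020 kPa, V = 15.9 L, T = 680 K.
Step 2 — Isothermal: T stays 680 K; PV = const ⇒ V₂ = 3.62 L, P₂ = 4470 kPa.
ΔU = 0 (ideal gas, T constant).
W = nRT ln(V₂/V₁) = 2.86×8.314×680×ln(0.228) = -23900 J.
Q = ΔU + W = -23900 J.
Net over both steps: W = -34900 J, Q = -23900 J, ΔU = 11000 J.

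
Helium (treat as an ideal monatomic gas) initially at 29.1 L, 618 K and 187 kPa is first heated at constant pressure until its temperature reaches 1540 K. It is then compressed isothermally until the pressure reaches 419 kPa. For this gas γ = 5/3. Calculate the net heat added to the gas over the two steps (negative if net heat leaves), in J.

9360 J

n = P₁V₁/(RT₁) = 187×29.1/(8.314×618) = 1.06 mol.
Step 1 — Isobaric: P stays 187 kPa; V/T = const ⇒ T₂ = 1540 K, V₂ = 72.5 L.
W = PΔV = 187×(72.5−29.1) kPa·L = 8120 J.
ΔU = nCvΔT = 1.06×12.5×(1540−618) = 12200 J.
Q = ΔU + W = nCpΔT = 20300 J.
State after step 1: P = 187 kPa, V = 72.5 L, T = 1540 K.
Step 2 — Isothermal: T stays 1540 K; PV = const ⇒ V₂ = 32.4 L, P₂ = 419 kPa.
ΔU = 0 (ideal gas, T constant).
W = nRT ln(V₂/V₁) = 1.06×8.314×1540×ln(0.446) = -10900 J.
Q = ΔU + W = -10900 J.
Net over both steps: W = -2820 J, Q = 9360 J, ΔU = 12200 J.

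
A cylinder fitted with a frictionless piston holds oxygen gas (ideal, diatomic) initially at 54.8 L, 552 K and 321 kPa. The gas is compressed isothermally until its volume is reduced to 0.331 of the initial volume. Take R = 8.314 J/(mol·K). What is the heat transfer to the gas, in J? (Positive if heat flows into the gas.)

-19400 J

n = P₁V₁/(RT₁) = 321×54.8/(8.314×552) = 3.83 mol.
Isothermal: T stays 552 K; PV = const ⇒ V₂ = 18.1 L, P₂ = 970 kPa.
ΔU = 0 (ideal gas, T constant).
W = nRT ln(V₂/V₁) = 3.83×8.314×552×ln(0.331) = -19400 J.
Q = ΔU + W = -19400 J.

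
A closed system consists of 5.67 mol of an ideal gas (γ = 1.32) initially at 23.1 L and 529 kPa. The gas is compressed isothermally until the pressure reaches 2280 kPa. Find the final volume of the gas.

T₁ = P₁V₁/(nR) = 529×23.1/(5.67×8.314) = 259 K.
Isothermal: T stays 259 K; PV = const ⇒ V₂ = 5.36 L, P₂ = 2280 kPa.

5.36 L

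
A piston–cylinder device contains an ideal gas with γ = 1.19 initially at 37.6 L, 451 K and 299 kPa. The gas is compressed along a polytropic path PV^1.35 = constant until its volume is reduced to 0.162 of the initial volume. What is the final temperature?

Polytropic n=1.35: T₂ = T₁(V₁/V₂)^(n−1) = 451×(6.17)^0.35 = 853 K; P₂ = P₁(V₁/V₂)^n = 3490 kPa.

853 K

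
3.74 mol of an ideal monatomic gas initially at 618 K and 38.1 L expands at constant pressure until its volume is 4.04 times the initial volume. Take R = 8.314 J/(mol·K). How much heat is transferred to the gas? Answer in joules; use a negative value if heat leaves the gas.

P₁ = nRT₁/V₁ = 3.74×8.314×618/38.1 = 504 kPa.
Isobaric: P stays 504 kPa; V/T = const ⇒ T₂ = 2500 K, V₂ = 154 L.
W = PΔV = 504×(154−38.1) kPa·L = 58400 J.
ΔU = nCvΔT = 3.74×12.5×(2500−618) = 87600 J.
Q = ΔU + W = nCpΔT = 146000 J.

146000 J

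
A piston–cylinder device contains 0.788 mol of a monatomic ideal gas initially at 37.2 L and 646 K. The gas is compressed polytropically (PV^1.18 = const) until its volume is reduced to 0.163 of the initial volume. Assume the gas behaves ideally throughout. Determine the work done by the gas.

P₁ = nRT₁/V₁ = 0.788×8.314×646/37.2 = 114 kPa.
Polytropic n=1.18: T₂ = T₁(V₁/V₂)^(n−1) = 646×(6.13)^0.18 = 895 K; P₂ = P₁(V₁/V₂)^n = 967 kPa.
W = (P₁V₁−P₂V₂)/(n−1) = (114×37.2−967×6.06)/0.18 = -9080 J.

-9080 J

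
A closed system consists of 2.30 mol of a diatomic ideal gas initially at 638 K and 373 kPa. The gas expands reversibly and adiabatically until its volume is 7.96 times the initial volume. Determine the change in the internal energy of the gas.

-17200 J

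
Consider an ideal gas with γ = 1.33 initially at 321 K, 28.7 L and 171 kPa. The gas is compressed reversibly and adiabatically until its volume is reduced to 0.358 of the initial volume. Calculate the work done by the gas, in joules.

n = P₁V₁/(RT₁) = 171×28.7/(8.314×321) = 1.84 mol.
Adiabatic: TV^(γ−1) = const ⇒ T₂ = 321×(2.79)^0.330 = 451 K; PV^γ = const ⇒ P₂ = 670 kPa.
ΔU = nCvΔT = 1.84×25.2×(451−321) = 6000 J.
Q = 0 for an adiabatic process, so W = −ΔU = -6000 J.

-6000 J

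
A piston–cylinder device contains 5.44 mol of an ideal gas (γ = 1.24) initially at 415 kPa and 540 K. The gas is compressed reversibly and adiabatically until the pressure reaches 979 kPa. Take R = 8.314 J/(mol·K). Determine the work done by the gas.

-18400 J

V₁ = nRT₁/P₁ = 5.44×8.314×540/415 = 58.9 L.
Adiabatic: T₂/T₁ = (P₂/P₁)^((γ−1)/γ) ⇒ T₂ = 540×(2.36)^0.194 = 638 K; V₂ = 29.5 L.
ΔU = nCvΔT = 5.44×34.6×(638−540) = 18400 J.
Q = 0 for an adiabatic process, so W = −ΔU = -18400 J.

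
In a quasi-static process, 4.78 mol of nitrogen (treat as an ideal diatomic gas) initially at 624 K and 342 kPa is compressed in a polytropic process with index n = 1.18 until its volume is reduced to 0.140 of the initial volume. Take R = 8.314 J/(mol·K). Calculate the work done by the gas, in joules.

-58500 J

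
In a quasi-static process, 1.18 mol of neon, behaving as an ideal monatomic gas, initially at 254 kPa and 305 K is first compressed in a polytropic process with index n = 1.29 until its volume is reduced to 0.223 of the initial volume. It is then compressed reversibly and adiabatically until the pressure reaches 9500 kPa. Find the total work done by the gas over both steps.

V₁ = nRT₁/P₁ = 1.18×8.314×305/254 = 11.8 L.
Step 1 — Polytropic n=1.29: T₂ = T₁(V₁/V₂)^(n−1) = 305×(4.48)^0.29 = 471 K; P₂ = P₁(V₁/V₂)^n = 1760 kPa.
W = (P₁V₁−P₂V₂)/(n−1) = (254×11.8−1760×2.63)/0.29 = -5630 J.
ΔU = nCvΔT = 1.18×12.5×(471−305) = 2450 J.
Q = ΔU + W = -3180 J.
State after step 1: P = 1760 kPa, V = 2.63 L, T = 471 K.
Step 2 — Adiabatic: T₂/T₁ = (P₂/P₁)^((γ−1)/γ) ⇒ T₂ = 471×(5.40)^0.400 = 925 K; V₂ = 0.955 L.
ΔU = nCvΔT = 1.18×12.5×(925−471) = 6680 J.
Q = 0 for an adiabatic process, so W = −ΔU = -6680 J.
Net over both steps: W = -12300 J, Q = -3180 J, ΔU = 9120 J.

-12300 J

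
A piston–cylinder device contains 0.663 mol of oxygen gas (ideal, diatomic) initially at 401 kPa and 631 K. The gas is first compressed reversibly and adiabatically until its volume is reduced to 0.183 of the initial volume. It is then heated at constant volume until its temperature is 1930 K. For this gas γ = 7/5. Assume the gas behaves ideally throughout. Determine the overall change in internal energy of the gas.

17900 J

V₁ = nRT₁/P₁ = 0.663×8.314×631/401 = 8.67 L.
Step 1 — Adiabatic: TV^(γ−1) = const ⇒ T₂ = 631×(5.46)^0.400 = 1240 K; PV^γ = const ⇒ P₂ = 4320 kPa.
ΔU = nCvΔT = 0.663×20.8×(1240−631) = 8460 J.
Q = 0 for an adiabatic process, so W = −ΔU = -8460 J.
State after step 1: P = 4320 kPa, V = 1.59 L, T = 1240 K.
Step 2 — Isochoric: V stays 1.59 L; P/T = const ⇒ T₂ = 1930 K, P₂ = 6700 kPa.
W = 0 (no volume change).
ΔU = nCvΔT = 0.663×20.8×(1930−1240) = 9440 J.
Q = ΔU = 9440 J.
Net over both steps: W = -8460 J, Q = 9440 J, ΔU = 17900 J.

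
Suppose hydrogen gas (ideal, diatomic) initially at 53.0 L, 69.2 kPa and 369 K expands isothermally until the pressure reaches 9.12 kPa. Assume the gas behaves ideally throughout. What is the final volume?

Isothermal: T stays 369 K; PV = const ⇒ V₂ = 402 L, P₂ = 9.12 kPa.

402 L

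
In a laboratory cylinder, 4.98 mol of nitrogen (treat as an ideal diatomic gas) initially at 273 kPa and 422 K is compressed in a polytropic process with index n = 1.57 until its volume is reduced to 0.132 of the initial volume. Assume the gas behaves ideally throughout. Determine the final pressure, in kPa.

6560 kPa

V₁ = nRT₁/P₁ = 4.98×8.314×422/273 = 64.0 L.
Polytropic n=1.57: T₂ = T₁(V₁/V₂)^(n−1) = 422×(7.58)^0.57 = 1340 K; P₂ = P₁(V₁/V₂)^n = 6560 kPa.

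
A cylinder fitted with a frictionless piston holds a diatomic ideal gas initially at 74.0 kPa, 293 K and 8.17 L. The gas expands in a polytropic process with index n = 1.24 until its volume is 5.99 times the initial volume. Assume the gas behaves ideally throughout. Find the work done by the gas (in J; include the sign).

880 J

n = P₁V₁/(RT₁) = 74.0×8.17/(8.314×293) = 0.248 mol.
Polytropic n=1.24: T₂ = T₁(V₁/V₂)^(n−1) = 293×(0.167)^0.24 = 191 K; P₂ = P₁(V₁/V₂)^n = 8.04 kPa.
W = (P₁V₁−P₂V₂)/(n−1) = (74.0×8.17−8.04×48.9)/0.24 = 880 J.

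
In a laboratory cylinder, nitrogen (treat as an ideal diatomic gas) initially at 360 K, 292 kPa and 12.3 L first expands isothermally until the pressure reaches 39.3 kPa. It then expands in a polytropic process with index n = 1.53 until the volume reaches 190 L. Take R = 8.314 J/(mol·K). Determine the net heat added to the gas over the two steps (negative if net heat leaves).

n = P₁V₁/(RT₁) = 292×12.3/(8.314×360) = 1.20 mol.
Step 1 — Isothermal: T stays 360 K; PV = const ⇒ V₂ = 91.4 L, P₂ = 39.3 kPa.
ΔU = 0 (ideal gas, T constant).
W = nRT ln(V₂/V₁) = 1.20×8.314×360×ln(7.43) = 7200 J.
Q = ΔU + W = 7200 J.
State after step 1: P = 39.3 kPa, V = 91.4 L, T = 360 K.
Step 2 — Polytropic n=1.53: T₂ = T₁(V₁/V₂)^(n−1) = 360×(0.481)^0.53 = 244 K; P₂ = P₁(V₁/V₂)^n = 12.8 kPa.
W = (P₁V₁−P₂V₂)/(n−1) = (39.3×91.4−12.8×190)/0.53 = 2180 J.
ΔU = nCvΔT = 1.20×20.8×(244−360) = -2890 J.
Q = ΔU + W = -708 J.
Net over both steps: W = 9380 J, Q = 6490 J, ΔU = -2890 J.

6490 J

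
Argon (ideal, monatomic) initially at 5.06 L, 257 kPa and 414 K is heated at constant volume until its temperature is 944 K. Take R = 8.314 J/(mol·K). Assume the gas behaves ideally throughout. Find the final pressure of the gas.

Isochoric: V stays 5.06 L; P/T = const ⇒ T₂ = 944 K, P₂ = 586 kPa.

586 kPa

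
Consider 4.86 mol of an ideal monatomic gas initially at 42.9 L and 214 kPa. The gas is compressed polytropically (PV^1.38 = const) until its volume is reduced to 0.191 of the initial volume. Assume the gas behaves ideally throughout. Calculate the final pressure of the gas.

2100 kPa

T₁ = P₁V₁/(nR) = 214×42.9/(4.86×8.314) = 227 K.
Polytropic n=1.38: T₂ = T₁(V₁/V₂)^(n−1) = 227×(5.24)^0.38 = 426 K; P₂ = P₁(V₁/V₂)^n = 2100 kPa.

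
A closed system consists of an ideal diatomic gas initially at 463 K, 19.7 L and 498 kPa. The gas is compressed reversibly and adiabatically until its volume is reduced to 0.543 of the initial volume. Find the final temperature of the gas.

Adiabatic: TV^(γ−1) = const ⇒ T₂ = 463×(1.84)^0.400 = 591 K; PV^γ = const ⇒ P₂ = 1170 kPa.

591 K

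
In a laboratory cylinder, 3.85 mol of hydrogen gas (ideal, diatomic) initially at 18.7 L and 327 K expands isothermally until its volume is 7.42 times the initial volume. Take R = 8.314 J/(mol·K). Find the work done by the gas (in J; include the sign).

21000 J

P₁ = nRT₁/V₁ = 3.85×8.314×327/18.7 = 560 kPa.
Isothermal: T stays 327 K; PV = const ⇒ V₂ = 139 L, P₂ = 75.4 kPa.
W = nRT ln(V₂/V₁) = 3.85×8.314×327×ln(7.42) = 21000 J.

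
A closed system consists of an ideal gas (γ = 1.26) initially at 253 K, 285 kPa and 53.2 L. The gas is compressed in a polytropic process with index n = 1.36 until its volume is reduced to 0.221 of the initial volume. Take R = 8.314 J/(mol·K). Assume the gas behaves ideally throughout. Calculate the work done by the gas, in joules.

-30400 J

n = P₁V₁/(RT₁) = 285×53.2/(8.314×253) = 7.21 mol.
Polytropic n=1.36: T₂ = T₁(V₁/V₂)^(n−1) = 253×(4.52)^0.36 = 436 K; P₂ = P₁(V₁/V₂)^n = 2220 kPa.
W = (P₁V₁−P₂V₂)/(n−1) = (285×53.2−2220×11.8)/0.36 = -30400 J.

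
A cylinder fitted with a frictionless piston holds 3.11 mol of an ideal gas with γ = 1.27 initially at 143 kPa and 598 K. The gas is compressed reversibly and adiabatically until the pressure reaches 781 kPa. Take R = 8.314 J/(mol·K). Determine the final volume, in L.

V₁ = nRT₁/P₁ = 3.11×8.314×598/143 = 108 L.
Adiabatic: T₂/T₁ = (P₂/P₁)^((γ−1)/γ) ⇒ T₂ = 598×(5.46)^0.213 = 858 K; V₂ = 28.4 L.

28.4 L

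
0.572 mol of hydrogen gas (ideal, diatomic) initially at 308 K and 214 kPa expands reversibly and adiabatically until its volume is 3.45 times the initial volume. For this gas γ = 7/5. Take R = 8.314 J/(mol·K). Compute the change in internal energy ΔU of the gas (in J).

-1430 J

V₁ = nRT₁/P₁ = 0.572×8.314×308/214 = 6.84 L.
Adiabatic: TV^(γ−1) = const ⇒ T₂ = 308×(0.290)^0.400 = 188 K; PV^γ = const ⇒ P₂ = 37.8 kPa.
For an ideal gas ΔU = nCvΔT with Cv = (5/2)R = 20.8 J/(mol·K).
ΔU = 0.572×20.8×(188−308) = -1430 J.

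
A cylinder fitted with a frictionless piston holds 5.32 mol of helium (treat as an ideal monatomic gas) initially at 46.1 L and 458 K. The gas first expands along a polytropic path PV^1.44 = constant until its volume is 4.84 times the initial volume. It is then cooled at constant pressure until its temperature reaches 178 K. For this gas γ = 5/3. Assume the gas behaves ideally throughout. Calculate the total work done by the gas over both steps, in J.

20800 J

P₁ = nRT₁/V₁ = 5.32×8.314×458/46.1 = 439 kPa.
Step 1 — Polytropic n=1.44: T₂ = T₁(V₁/V₂)^(n−1) = 458×(0.207)^0.44 = 229 K; P₂ = P₁(V₁/V₂)^n = 45.4 kPa.
W = (P₁V₁−P₂V₂)/(n−1) = (439×46.1−45.4×223)/0.44 = 23000 J.
ΔU = nCvΔT = 5.32×12.5×(229−458) = -15200 J.
Q = ΔU + W = 7830 J.
State after step 1: P = 45.4 kPa, V = 223 L, T = 229 K.
Step 2 — Isobaric: P stays 45.4 kPa; V/T = const ⇒ T₂ = 178 K, V₂ = 174 L.
W = PΔV = 45.4×(174−223) kPa·L = -2250 J.
ΔU = nCvΔT = 5.32×12.5×(178−229) = -3370 J.
Q = ΔU + W = nCpΔT = -5620 J.
Net over both steps: W = 20800 J, Q = 2210 J, ΔU = -18600 J.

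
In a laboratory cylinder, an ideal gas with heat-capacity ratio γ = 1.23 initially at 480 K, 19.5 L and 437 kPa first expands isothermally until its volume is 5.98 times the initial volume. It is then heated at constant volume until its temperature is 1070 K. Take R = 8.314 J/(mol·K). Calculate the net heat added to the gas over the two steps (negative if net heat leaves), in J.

60800 J

n = P₁V₁/(RT₁) = 437×19.5/(8.314×480) = 2.14 mol.
Step 1 — Isothermal: T stays 480 K; PV = const ⇒ V₂ = 117 L, P₂ = 73.1 kPa.
ΔU = 0 (ideal gas, T constant).
W = nRT ln(V₂/V₁) = 2.14×8.314×480×ln(5.98) = 15200 J.
Q = ΔU + W = 15200 J.
State after step 1: P = 73.1 kPa, V = 117 L, T = 480 K.
Step 2 — Isochoric: V stays 117 L; P/T = const ⇒ T₂ = 1070 K, P₂ = 163 kPa.
W = 0 (no volume change).
ΔU = nCvΔT = 2.14×36.1×(1070−480) = 45500 J.
Q = ΔU = 45500 J.
Net over both steps: W = 15200 J, Q = 60800 J, ΔU = 45500 J.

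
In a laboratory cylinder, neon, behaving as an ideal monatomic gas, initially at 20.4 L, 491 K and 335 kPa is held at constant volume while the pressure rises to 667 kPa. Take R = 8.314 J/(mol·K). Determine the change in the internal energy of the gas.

n = P₁V₁/(RT₁) = 335×20.4/(8.314×491) = 1.67 mol.
Isochoric: V stays 20.4 L; P/T = const ⇒ T₂ = 978 K, P₂ = 667 kPa.
For an ideal gas ΔU = nCvΔT with Cv = (3/2)R = 12.5 J/(mol·K).
ΔU = 1.67×12.5×(978−491) = 10200 J.

10200 J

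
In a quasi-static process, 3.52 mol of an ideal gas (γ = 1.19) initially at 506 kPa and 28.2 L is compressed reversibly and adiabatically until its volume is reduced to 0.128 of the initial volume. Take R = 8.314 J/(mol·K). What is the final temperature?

721 K

T₁ = P₁V₁/(nR) = 506×28.2/(3.52×8.314) = 488 K.
Adiabatic: TV^(γ−1) = const ⇒ T₂ = 488×(7.81)^0.190 = 721 K; PV^γ = const ⇒ P₂ = 5840 kPa.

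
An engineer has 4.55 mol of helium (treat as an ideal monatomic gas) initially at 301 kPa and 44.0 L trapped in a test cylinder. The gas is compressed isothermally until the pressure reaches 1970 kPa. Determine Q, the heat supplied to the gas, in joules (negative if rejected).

T₁ = P₁V₁/(nR) = 301×44.0/(4.55×8.314) = 350 K.
Isothermal: T stays 350 K; PV = const ⇒ V₂ = 6.72 L, P₂ = 1970 kPa.
ΔU = 0 (ideal gas, T constant).
W = nRT ln(V₂/V₁) = 4.55×8.314×350×ln(0.153) = -24900 J.
Q = ΔU + W = -24900 J.

-24900 J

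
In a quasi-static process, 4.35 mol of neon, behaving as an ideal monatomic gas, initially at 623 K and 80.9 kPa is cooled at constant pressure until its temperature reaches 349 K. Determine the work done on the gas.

9910 J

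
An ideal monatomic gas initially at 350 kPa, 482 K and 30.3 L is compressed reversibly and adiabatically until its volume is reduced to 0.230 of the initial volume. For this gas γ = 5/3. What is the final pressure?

4050 kPa

Adiabatic: TV^(γ−1) = const ⇒ T₂ = 482×(4.35)^0.667 = 1280 K; PV^γ = const ⇒ P₂ = 4050 kPa.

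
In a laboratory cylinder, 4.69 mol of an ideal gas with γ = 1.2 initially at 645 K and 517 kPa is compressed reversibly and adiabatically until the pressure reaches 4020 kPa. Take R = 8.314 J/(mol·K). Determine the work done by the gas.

-51200 J

V₁ = nRT₁/P₁ = 4.69×8.314×645/517 = 48.6 L.
Adiabatic: T₂/T₁ = (P₂/P₁)^((γ−1)/γ) ⇒ T₂ = 645×(7.78)^0.167 = 908 K; V₂ = 8.81 L.
ΔU = nCvΔT = 4.69×41.6×(908−645) = 51200 J.
Q = 0 for an adiabatic process, so W = −ΔU = -51200 J.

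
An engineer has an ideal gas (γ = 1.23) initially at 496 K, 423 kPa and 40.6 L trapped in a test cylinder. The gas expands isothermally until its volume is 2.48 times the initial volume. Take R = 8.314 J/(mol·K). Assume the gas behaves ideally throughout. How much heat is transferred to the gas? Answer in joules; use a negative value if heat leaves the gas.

n = P₁V₁/(RT₁) = 423×40.6/(8.314×496) = 4.16 mol.
Isothermal: T stays 496 K; PV = const ⇒ V₂ = 101 L, P₂ = 171 kPa.
ΔU = 0 (ideal gas, T constant).
W = nRT ln(V₂/V₁) = 4.16×8.314×496×ln(2.48) = 15600 J.
Q = ΔU + W = 15600 J.

15600 J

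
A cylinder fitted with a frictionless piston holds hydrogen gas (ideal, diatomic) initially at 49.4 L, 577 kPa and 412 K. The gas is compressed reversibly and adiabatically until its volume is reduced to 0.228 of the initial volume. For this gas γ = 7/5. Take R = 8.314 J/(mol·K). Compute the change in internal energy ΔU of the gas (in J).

57500 J

n = P₁V₁/(RT₁) = 577×49.4/(8.314×412) = 8.32 mol.
Adiabatic: TV^(γ−1) = const ⇒ T₂ = 412×(4.39)^0.400 = 744 K; PV^γ = const ⇒ P₂ = 4570 kPa.
For an ideal gas ΔU = nCvΔT with Cv = (5/2)R = 20.8 J/(mol·K).
ΔU = 8.32×20.8×(744−412) = 57500 J.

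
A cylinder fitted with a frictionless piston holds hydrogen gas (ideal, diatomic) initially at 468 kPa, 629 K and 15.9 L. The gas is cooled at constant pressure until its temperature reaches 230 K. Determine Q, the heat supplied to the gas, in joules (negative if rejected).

n = P₁V₁/(RT₁) = 468×15.9/(8.314×629) = 1.42 mol.
Isobaric: P stays 468 kPa; V/T = const ⇒ T₂ = 230 K, V₂ = 5.81 L.
W = PΔV = 468×(5.81−15.9) kPa·L = -4720 J.
ΔU = nCvΔT = 1.42×20.8×(230−629) = -11800 J.
Q = ΔU + W = nCpΔT = -16500 J.

-16500 J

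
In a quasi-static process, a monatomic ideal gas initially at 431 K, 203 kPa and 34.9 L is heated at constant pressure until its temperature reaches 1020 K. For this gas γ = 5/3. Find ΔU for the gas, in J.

n = P₁V₁/(RT₁) = 203×34.9/(8.314×431) = 1.98 mol.
Isobaric: P stays 203 kPa; V/T = const ⇒ T₂ = 1020 K, V₂ = 82.6 L.
For an ideal gas ΔU = nCvΔT with Cv = (3/2)R = 12.5 J/(mol·K).
ΔU = 1.98×12.5×(1020−431) = 14500 J.

14500 J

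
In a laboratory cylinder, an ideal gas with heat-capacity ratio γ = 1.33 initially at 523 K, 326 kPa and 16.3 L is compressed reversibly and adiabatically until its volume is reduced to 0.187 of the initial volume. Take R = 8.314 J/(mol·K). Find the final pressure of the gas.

3030 kPa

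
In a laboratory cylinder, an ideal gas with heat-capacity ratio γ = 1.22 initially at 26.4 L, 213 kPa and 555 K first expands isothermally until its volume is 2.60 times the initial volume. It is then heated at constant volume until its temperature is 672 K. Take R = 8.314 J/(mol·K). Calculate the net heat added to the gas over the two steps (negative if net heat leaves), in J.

10800 J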